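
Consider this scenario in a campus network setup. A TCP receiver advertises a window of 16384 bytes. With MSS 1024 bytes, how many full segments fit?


Given: RWND = 16384 bytes, MSS = 1024 bytes
Full segments = floor(RWND / MSS)
Full segments = floor(16384 / 1024)
Full segments = floor(16.0) = 16

16


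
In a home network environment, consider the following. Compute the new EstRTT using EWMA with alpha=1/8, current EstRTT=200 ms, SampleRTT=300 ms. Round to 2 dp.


Given: EstRTT = 200 ms, SampleRTT = 300 ms, alpha = 1/8
New EstRTT = (1 - alpha) * EstRTT + alpha * SampleRTT
(7/8) * 200 = 175
(1/8) * 300 = 37.5
New EstRTT = 175 + 37.5 = 212.5 ms -> 212.50 ms (2 dp)

212.50


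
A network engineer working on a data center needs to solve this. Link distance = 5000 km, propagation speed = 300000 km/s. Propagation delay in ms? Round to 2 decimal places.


Given: distance = 5000 km, speed = 300000 km/s
Delay = distance / speed = 5000 / 300000 seconds
Delay in ms = 5000 * 1000 / 300000
Delay = 16.6667 ms
Rounded to 2 dp = 16.67 ms

16.67


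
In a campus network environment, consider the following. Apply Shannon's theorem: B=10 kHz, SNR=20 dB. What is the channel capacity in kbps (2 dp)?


Given: B = 10 kHz, SNR = 20 dB
SNR linear = 10^(20/10) = 100
1 + SNR = 101
log2(101) = 6.6582114828
C = 10 * 1000 * 6.6582114828 = 66582.1148 bps
C = 66.582115 kbps -> 66.58 kbps (2 dp)

66.58


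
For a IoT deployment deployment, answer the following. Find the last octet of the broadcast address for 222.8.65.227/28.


Given: IP = 222.8.65.227, prefix = /28
Host bits = 32 - 28 = 4
Network last octet = 227 AND mask = 224
Host part size = 2^4 - 1 = 15
Broadcast last octet = 224 OR 15 = 239

239


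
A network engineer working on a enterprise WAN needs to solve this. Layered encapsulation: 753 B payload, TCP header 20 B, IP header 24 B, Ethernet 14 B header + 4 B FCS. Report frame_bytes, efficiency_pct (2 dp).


TCP segment = 753 + 20 = 773 B
IP packet = 773 + 24 = 797 B
Ethernet frame = 797 + 14 + 4 = 815 B
Efficiency = app / frame = 753 / 815 = 0.923926 = 92.3926% -> 92.39% (2 dp)

815, 92.39


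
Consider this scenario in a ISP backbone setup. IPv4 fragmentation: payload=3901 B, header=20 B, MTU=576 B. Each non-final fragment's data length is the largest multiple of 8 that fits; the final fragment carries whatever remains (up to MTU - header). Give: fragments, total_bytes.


Max data per non-final fragment = floor((MTU - header)/8)*8 = floor((576 - 20)/8)*8 = floor(556/8)*8 = 552 B
Final fragment needs no 8-byte alignment: it can carry up to MTU - header = 556 B
Non-final fragments needed = ceil((payload - 556) / 552) = ceil(3345/552) = ceil(6.0598) = 7
Number of fragments = 7 + 1 = 8
Fragment sizes (data): 7 * 552 B + 37 B (last, 37 <= 556 OK)
Total bytes sent = payload + n_frags * header = 3901 + 8*20 = 3901 + 160 = 4061 B

8, 4061


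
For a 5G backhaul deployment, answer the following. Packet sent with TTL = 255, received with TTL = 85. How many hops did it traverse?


Given: initial TTL = 255, received TTL = 85
Hops = initial TTL - received TTL
Hops = 255 - 85 = 170

170


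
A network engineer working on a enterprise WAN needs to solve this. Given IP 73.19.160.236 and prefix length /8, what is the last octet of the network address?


Given: IP = 73.19.160.236, prefix = /8
Subnet mask = 255.0.0.0
Last octet of IP: 236
Last octet of mask: 0
Network last octet = 236 AND 0 = 0

0


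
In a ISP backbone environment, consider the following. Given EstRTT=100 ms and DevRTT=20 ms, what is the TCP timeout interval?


Given: EstRTT = 100 ms, DevRTT = 20 ms
Timeout = EstRTT + 4 * DevRTT
4 * DevRTT = 4 * 20 = 80
Timeout = 100 + 80 = 180 ms

180


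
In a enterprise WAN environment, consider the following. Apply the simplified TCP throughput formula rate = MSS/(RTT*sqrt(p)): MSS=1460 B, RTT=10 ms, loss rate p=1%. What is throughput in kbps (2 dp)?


Given: MSS = 1460 bytes, RTT = 10 ms, loss = 1%
RTT in seconds = 10 / 1000 = 0.01
Loss rate = 1% = 0.01
sqrt(loss) = sqrt(0.01) = 0.1
Throughput (bytes/s) = 1460 / (0.01 * 0.1) = 1460000.0000
Throughput (kbps) = 1460000.0000 * 8 / 1000 = 11680.000000 -> 11680.00 kbps (2 dp)

11680.00


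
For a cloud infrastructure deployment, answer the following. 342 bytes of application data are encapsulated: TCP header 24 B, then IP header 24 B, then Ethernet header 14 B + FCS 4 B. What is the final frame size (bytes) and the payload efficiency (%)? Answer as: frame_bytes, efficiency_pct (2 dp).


TCP segment = 342 + 24 = 366 B
IP packet = 366 + 24 = 390 B
Ethernet frame = 390 + 14 + 4 = 408 B
Efficiency = app / frame = 342 / 408 = 0.838235 = 83.8235% -> 83.82% (2 dp)

408, 83.82


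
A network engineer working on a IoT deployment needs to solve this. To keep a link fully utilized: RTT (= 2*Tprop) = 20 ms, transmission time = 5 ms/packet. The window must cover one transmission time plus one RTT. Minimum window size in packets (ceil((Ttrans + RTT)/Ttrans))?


Given: Ttrans = 5 ms, RTT = 20 ms (= 2 * Tprop, Tprop = 10 ms)
Time until first ACK returns = Ttrans + RTT = 5 + 20 = 25 ms
Need W * Ttrans >= Ttrans + RTT  ->  W >= (Ttrans + RTT) / Ttrans
(Ttrans + RTT) / Ttrans = 25 / 5 = 5
W_min = ceil(5) = 5

5


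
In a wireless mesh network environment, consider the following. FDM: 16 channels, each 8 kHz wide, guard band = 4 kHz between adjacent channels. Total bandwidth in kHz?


Given: 16 channels, 8 kHz each, guard = 4 kHz
Channel bandwidth = 16 * 8 = 128 kHz
Guard bands = 15 gaps * 4 kHz = 60 kHz
Total = 128 + 60 = 188 kHz

188


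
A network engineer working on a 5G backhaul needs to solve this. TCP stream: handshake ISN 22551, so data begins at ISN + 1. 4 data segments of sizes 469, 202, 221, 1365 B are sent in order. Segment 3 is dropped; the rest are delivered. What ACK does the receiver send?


SYN uses sequence number 22551; first data byte = ISN + 1 = 22552.
Segment 1: SEQ = 22552, len = 469 B, covers [22552, 23020]
Segment 2: SEQ = 23021, len = 202 B, covers [23021, 23222]
Segment 3: SEQ = 23223, len = 221 B, covers [23223, 23443] [LOST]
Segment 4: SEQ = 23444, len = 1365 B, covers [23444, 24808]
In-order data received: bytes [22552, 23222] (segments 1..2).
Segment 3 missing -> gap begins at byte 23223; later segments buffered out of order.
Cumulative ACK = next expected in-order byte = 22552 + 469 + 202 = 23223

23223


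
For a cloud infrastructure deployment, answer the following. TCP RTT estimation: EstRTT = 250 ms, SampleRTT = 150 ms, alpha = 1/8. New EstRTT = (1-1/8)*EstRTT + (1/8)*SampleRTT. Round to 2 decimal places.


Given: EstRTT = 250 ms, SampleRTT = 150 ms, alpha = 1/8
New EstRTT = (1 - alpha) * EstRTT + alpha * SampleRTT
(7/8) * 250 = 218.75
(1/8) * 150 = 18.75
New EstRTT = 218.75 + 18.75 = 237.5 ms -> 237.50 ms (2 dp)

237.50


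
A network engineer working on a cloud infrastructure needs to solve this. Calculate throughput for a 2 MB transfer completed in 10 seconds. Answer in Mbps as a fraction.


Given: file = 2 MB, time = 10 s
File in Mb = 2 * 8 = 16 Mb
Throughput = 16 / 10 Mbps
Throughput = 8/5 Mbps

8/5


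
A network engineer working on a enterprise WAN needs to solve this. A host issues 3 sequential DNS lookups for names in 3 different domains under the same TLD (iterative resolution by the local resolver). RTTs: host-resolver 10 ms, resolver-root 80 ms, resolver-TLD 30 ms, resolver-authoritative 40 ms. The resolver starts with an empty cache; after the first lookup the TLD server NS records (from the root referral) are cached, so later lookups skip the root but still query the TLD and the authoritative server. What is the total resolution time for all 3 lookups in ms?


Lookup 1 (cold cache): local + root + TLD + auth = 10 + 80 + 30 + 40 = 160 ms
Lookups 2..3 (TLD NS cached -> skip root; new domain -> still ask TLD and auth): local + TLD + auth = 10 + 30 + 40 = 80 ms each
Remaining 2 lookups: 2 * 80 = 160 ms
Total = 160 + 160 = 320 ms

320


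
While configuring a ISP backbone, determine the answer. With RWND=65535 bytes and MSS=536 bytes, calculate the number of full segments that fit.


Given: RWND = 65535 bytes, MSS = 536 bytes
Full segments = floor(RWND / MSS)
Full segments = floor(65535 / 536)
Full segments = floor(122.2668) = 122

122


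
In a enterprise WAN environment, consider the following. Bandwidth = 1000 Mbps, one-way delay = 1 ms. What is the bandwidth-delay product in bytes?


Given: bandwidth = 1000 Mbps, delay = 1 ms
BDP in bits = 1000 * 10^6 * 1 / 1000
BDP in bits = 1000000
BDP in bytes = 1000000 / 8 = 125000

125000


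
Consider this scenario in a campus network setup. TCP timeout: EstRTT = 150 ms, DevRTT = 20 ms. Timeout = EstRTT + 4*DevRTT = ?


Given: EstRTT = 150 ms, DevRTT = 20 ms
Timeout = EstRTT + 4 * DevRTT
4 * DevRTT = 4 * 20 = 80
Timeout = 150 + 80 = 230 ms

230


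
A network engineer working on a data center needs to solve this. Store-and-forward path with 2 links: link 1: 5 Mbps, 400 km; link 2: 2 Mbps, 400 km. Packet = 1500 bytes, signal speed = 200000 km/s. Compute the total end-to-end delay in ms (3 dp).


Packet = 1500 bytes = 12000 bits. Store-and-forward: sum (t_trans + t_prop) per link.
Link 1: t_trans = 12000/(5*10^6) s = 2.4000 ms; t_prop = 400/200000 s = 2.0000 ms; subtotal = 4.4000 ms
Link 2: t_trans = 12000/(2*10^6) s = 6.0000 ms; t_prop = 400/200000 s = 2.0000 ms; subtotal = 8.0000 ms
End-to-end = 4.4000 + 8.0000 = 12.4000 ms -> 12.400 ms (3 dp)

12.400


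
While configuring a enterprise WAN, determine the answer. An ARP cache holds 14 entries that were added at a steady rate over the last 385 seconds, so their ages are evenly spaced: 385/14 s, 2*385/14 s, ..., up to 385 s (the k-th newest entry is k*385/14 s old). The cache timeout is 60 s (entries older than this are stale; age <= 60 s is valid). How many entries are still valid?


Ages are k * 385/14 s for k = 1..14 (spacing = 27.5000 s).
Entry k is valid iff k * 385/14 <= 60 iff k <= 14 * 60 / 385 = 2.1818
n_valid = floor(2.1818) = 2
(n_stale = 14 - 2 = 12)

2


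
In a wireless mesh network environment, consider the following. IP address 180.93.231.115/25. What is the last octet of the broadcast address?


Given: IP = 180.93.231.115, prefix = /25
Host bits = 32 - 25 = 7
Network last octet = 115 AND mask = 0
Host part size = 2^7 - 1 = 127
Broadcast last octet = 0 OR 127 = 127

127


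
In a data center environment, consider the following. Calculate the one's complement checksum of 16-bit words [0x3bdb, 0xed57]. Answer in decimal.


Given words: [0x3bdb, 0xed57]
Step 1: Sum all words
Raw sum = 15323 + 60759 = 76082
Step 2: Fold carry: (10546 + 1) = 10547
One's complement = ~10547 & 0xFFFF = 54988

54988


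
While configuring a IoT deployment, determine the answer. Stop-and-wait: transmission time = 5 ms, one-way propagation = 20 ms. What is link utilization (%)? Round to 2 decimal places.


Given: Ttrans = 5 ms, Tprop = 20 ms
RTT = 2 * Tprop = 2 * 20 = 40 ms
U = Ttrans / (Ttrans + RTT)
U = 5 / (5 + 40)
U = 5 / 45 = 0.111111
U% = 11.11%

11.11


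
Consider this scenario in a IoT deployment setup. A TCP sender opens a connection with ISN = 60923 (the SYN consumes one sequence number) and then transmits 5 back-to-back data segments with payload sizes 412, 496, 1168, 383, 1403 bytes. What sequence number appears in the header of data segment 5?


The SYN occupies sequence number ISN = 60923, so the first data byte is ISN + 1 = 60924.
SEQ of data segment i = (ISN + 1) + sum of payload sizes of segments 1..i-1.
Segment 1: SEQ = 60924, payload = 412 bytes
Segment 2: SEQ = 61336, payload = 496 bytes
Segment 3: SEQ = 61832, payload = 1168 bytes
Segment 4: SEQ = 63000, payload = 383 bytes
Segment 5: SEQ = 63383, payload = 1403 bytes
SEQ of segment 5 = 60924 + 412 + 496 + 1168 + 383 = 63383

63383


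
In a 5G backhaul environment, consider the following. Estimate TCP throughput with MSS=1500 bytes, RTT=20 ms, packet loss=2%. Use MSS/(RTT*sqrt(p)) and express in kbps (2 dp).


Given: MSS = 1500 bytes, RTT = 20 ms, loss = 2%
RTT in seconds = 20 / 1000 = 0.02
Loss rate = 2% = 0.02
sqrt(loss) = sqrt(0.02) = 0.141421356237
Throughput (bytes/s) = 1500 / (0.02 * 0.141421356237) = 530330.0859
Throughput (kbps) = 530330.0859 * 8 / 1000 = 4242.640687 -> 4242.64 kbps (2 dp)

4242.64


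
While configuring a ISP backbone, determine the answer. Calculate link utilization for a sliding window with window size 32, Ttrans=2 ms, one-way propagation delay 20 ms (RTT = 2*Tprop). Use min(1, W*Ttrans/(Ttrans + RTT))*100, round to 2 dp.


Given: W = 32, Ttrans = 2 ms, RTT = 40 ms (= 2 * Tprop, Tprop = 20 ms)
Cycle time = Ttrans + RTT = 2 + 40 = 42 ms (first packet sent until its ACK returns)
W * Ttrans = 32 * 2 = 64 ms of sending per cycle
W * Ttrans / (Ttrans + RTT) = 64 / 42 = 1.523810
U = min(1, 1.523810) = 1.000000
U% = 100.00%

100.00


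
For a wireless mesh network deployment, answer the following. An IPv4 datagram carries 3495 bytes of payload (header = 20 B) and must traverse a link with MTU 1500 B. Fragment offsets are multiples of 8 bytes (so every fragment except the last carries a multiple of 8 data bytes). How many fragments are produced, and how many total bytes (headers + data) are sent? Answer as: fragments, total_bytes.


Max data per non-final fragment = floor((MTU - header)/8)*8 = floor((1500 - 20)/8)*8 = floor(1480/8)*8 = 1480 B
Final fragment needs no 8-byte alignment: it can carry up to MTU - header = 1480 B
Non-final fragments needed = ceil((payload - 1480) / 1480) = ceil(2015/1480) = ceil(1.3615) = 2
Number of fragments = 2 + 1 = 3
Fragment sizes (data): 2 * 1480 B + 535 B (last, 535 <= 1480 OK)
Total bytes sent = payload + n_frags * header = 3495 + 3*20 = 3495 + 60 = 3555 B

3, 3555


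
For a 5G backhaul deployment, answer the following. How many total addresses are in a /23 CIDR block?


Given: CIDR prefix /23
Host bits = 32 - 23 = 9
Total addresses = 2^9 = 512

512


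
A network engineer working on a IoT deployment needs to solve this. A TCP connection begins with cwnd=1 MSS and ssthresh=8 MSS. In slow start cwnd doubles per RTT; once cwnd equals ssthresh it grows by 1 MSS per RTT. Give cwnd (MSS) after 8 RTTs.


RTT 0: cwnd = 1 MSS (initial)
RTT 1: cwnd = 2 MSS (slow start, doubled)
RTT 2: cwnd = 4 MSS (slow start, doubled)
RTT 3: cwnd = 8 MSS (slow start, doubled)
RTT 4: cwnd = 9 MSS (congestion avoidance, +1)
RTT 5: cwnd = 10 MSS (congestion avoidance, +1)
RTT 6: cwnd = 11 MSS (congestion avoidance, +1)
RTT 7: cwnd = 12 MSS (congestion avoidance, +1)
RTT 8: cwnd = 13 MSS (congestion avoidance, +1)

13


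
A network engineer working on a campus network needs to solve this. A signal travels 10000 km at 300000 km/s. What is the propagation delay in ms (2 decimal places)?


Given: distance = 10000 km, speed = 300000 km/s
Delay = distance / speed = 10000 / 300000 seconds
Delay in ms = 10000 * 1000 / 300000
Delay = 33.3333 ms
Rounded to 2 dp = 33.33 ms

33.33


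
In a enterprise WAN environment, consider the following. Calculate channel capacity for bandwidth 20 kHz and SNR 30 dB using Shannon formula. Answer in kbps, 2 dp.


Given: B = 20 kHz, SNR = 30 dB
SNR linear = 10^(30/10) = 1000
1 + SNR = 1001
log2(1001) = 9.9672262588
C = 20 * 1000 * 9.9672262588 = 199344.5252 bps
C = 199.344525 kbps -> 199.34 kbps (2 dp)

199.34


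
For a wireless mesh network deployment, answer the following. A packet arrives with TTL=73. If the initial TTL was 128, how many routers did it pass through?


Given: initial TTL = 128, received TTL = 73
Hops = initial TTL - received TTL
Hops = 128 - 73 = 55

55


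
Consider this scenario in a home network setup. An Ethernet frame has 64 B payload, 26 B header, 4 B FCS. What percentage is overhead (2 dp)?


Given: payload = 64 B, header = 26 B, trailer = 4 B
Overhead bytes = header + trailer = 26 + 4 = 30
Total frame = payload + overhead = 64 + 30 = 94
Overhead % = 30 / 94 * 100 = 31.9149% -> 31.91% (2 dp)

31.91


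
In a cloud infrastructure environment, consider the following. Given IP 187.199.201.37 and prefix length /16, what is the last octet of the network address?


Given: IP = 187.199.201.37, prefix = /16
Subnet mask = 255.255.0.0
Last octet of IP: 37
Last octet of mask: 0
Network last octet = 37 AND 0 = 0

0


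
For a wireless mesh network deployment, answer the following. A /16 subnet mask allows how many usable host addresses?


Given: subnet mask /16
Host bits = 32 - 16 = 16
Total addresses = 2^16 = 65536
Usable hosts = 65536 - 2 (network + broadcast) = 65534

65534


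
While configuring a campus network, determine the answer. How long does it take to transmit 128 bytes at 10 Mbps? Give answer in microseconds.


Given: packet = 128 bytes, bandwidth = 10 Mbps
Packet in bits = 128 * 8 = 1024 bits
Bandwidth = 10 * 10^6 = 10000000 bps
Time = 1024 / 10000000 seconds
Time in us = 1024 * 10^6 / 10000000 = 102.4

102.4


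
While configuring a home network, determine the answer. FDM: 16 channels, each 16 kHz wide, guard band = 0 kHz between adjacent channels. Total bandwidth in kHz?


Given: 16 channels, 16 kHz each, guard = 0 kHz
Channel bandwidth = 16 * 16 = 256 kHz
Guard bands = 15 gaps * 0 kHz = 0 kHz
Total = 256 + 0 = 256 kHz

256


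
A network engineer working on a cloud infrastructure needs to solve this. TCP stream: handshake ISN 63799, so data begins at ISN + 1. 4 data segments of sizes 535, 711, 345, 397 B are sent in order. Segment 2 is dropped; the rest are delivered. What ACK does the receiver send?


SYN uses sequence number 63799; first data byte = ISN + 1 = 63800.
Segment 1: SEQ = 63800, len = 535 B, covers [63800, 64334]
Segment 2: SEQ = 64335, len = 711 B, covers [64335, 65045] [LOST]
Segment 3: SEQ = 65046, len = 345 B, covers [65046, 65390]
Segment 4: SEQ = 65391, len = 397 B, covers [65391, 65787]
In-order data received: bytes [63800, 64334] (segments 1..1).
Segment 2 missing -> gap begins at byte 64335; later segments buffered out of order.
Cumulative ACK = next expected in-order byte = 63800 + 535 = 64335

64335


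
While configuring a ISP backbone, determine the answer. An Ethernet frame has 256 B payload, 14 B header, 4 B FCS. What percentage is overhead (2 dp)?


Given: payload = 256 B, header = 14 B, trailer = 4 B
Overhead bytes = header + trailer = 14 + 4 = 18
Total frame = payload + overhead = 256 + 18 = 274
Overhead % = 18 / 274 * 100 = 6.5693% -> 6.57% (2 dp)

6.57


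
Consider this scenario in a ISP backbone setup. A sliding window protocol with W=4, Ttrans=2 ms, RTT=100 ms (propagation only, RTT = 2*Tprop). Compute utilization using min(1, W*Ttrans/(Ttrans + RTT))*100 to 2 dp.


Given: W = 4, Ttrans = 2 ms, RTT = 100 ms (= 2 * Tprop, Tprop = 50 ms)
Cycle time = Ttrans + RTT = 2 + 100 = 102 ms (first packet sent until its ACK returns)
W * Ttrans = 4 * 2 = 8 ms of sending per cycle
W * Ttrans / (Ttrans + RTT) = 8 / 102 = 0.078431
U = min(1, 0.078431) = 0.078431
U% = 7.84%

7.84


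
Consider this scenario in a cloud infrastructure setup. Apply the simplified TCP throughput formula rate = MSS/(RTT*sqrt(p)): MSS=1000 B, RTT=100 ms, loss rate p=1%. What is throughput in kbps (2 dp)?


Given: MSS = 1000 bytes, RTT = 100 ms, loss = 1%
RTT in seconds = 100 / 1000 = 0.1
Loss rate = 1% = 0.01
sqrt(loss) = sqrt(0.01) = 0.1
Throughput (bytes/s) = 1000 / (0.1 * 0.1) = 100000.0000
Throughput (kbps) = 100000.0000 * 8 / 1000 = 800.000000 -> 800.00 kbps (2 dp)

800.00


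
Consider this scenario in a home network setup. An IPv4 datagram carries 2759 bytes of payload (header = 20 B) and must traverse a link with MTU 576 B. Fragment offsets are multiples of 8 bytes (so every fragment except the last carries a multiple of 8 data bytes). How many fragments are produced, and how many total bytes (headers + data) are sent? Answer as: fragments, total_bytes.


Max data per non-final fragment = floor((MTU - header)/8)*8 = floor((576 - 20)/8)*8 = floor(556/8)*8 = 552 B
Final fragment needs no 8-byte alignment: it can carry up to MTU - header = 556 B
Non-final fragments needed = ceil((payload - 556) / 552) = ceil(2203/552) = ceil(3.9909) = 4
Number of fragments = 4 + 1 = 5
Fragment sizes (data): 4 * 552 B + 551 B (last, 551 <= 556 OK)
Total bytes sent = payload + n_frags * header = 2759 + 5*20 = 2759 + 100 = 2859 B

5, 2859


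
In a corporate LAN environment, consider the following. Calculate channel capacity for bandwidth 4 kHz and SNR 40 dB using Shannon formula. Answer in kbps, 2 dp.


Given: B = 4 kHz, SNR = 40 dB
SNR linear = 10^(40/10) = 10000
1 + SNR = 10001
log2(10001) = 13.2878566418
C = 4 * 1000 * 13.2878566418 = 53151.4266 bps
C = 53.151427 kbps -> 53.15 kbps (2 dp)

53.15


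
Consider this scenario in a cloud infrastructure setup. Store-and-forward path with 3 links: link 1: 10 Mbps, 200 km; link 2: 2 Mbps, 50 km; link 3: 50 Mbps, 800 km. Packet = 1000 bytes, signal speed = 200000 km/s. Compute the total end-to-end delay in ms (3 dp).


Packet = 1000 bytes = 8000 bits. Store-and-forward: sum (t_trans + t_prop) per link.
Link 1: t_trans = 8000/(10*10^6) s = 0.8000 ms; t_prop = 200/200000 s = 1.0000 ms; subtotal = 1.8000 ms
Link 2: t_trans = 8000/(2*10^6) s = 4.0000 ms; t_prop = 50/200000 s = 0.2500 ms; subtotal = 4.2500 ms
Link 3: t_trans = 8000/(50*10^6) s = 0.1600 ms; t_prop = 800/200000 s = 4.0000 ms; subtotal = 4.1600 ms
End-to-end = 1.8000 + 4.2500 + 4.1600 = 10.2100 ms -> 10.210 ms (3 dp)

10.210


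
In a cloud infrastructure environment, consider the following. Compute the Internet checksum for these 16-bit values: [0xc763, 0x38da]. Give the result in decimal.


Given words: [0xc763, 0x38da]
Step 1: Sum all words
Raw sum = 51043 + 14554 = 65597
Step 2: Fold carry: (61 + 1) = 62
One's complement = ~62 & 0xFFFF = 65473

65473


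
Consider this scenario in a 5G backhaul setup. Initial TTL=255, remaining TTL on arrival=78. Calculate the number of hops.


Given: initial TTL = 255, received TTL = 78
Hops = initial TTL - received TTL
Hops = 255 - 78 = 177

177


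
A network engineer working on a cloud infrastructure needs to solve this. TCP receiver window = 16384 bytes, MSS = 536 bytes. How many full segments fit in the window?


Given: RWND = 16384 bytes, MSS = 536 bytes
Full segments = floor(RWND / MSS)
Full segments = floor(16384 / 536)
Full segments = floor(30.5672) = 30

30


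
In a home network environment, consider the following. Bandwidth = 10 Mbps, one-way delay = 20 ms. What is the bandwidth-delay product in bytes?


Given: bandwidth = 10 Mbps, delay = 20 ms
BDP in bits = 10 * 10^6 * 20 / 1000
BDP in bits = 200000
BDP in bytes = 200000 / 8 = 25000

25000


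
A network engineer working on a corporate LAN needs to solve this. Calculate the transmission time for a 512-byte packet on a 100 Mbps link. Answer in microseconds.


Given: packet = 512 bytes, bandwidth = 100 Mbps
Packet in bits = 512 * 8 = 4096 bits
Bandwidth = 100 * 10^6 = 100000000 bps
Time = 4096 / 100000000 seconds
Time in us = 4096 * 10^6 / 100000000 = 40.96

40.96


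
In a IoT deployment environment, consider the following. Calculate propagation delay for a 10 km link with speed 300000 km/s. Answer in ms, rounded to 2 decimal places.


Given: distance = 10 km, speed = 300000 km/s
Delay = distance / speed = 10 / 300000 seconds
Delay in ms = 10 * 1000 / 300000
Delay = 0.0333 ms
Rounded to 2 dp = 0.03 ms

0.03


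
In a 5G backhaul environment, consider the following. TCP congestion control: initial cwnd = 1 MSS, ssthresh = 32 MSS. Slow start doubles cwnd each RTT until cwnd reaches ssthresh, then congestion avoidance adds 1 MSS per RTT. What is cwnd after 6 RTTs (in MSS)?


RTT 0: cwnd = 1 MSS (initial)
RTT 1: cwnd = 2 MSS (slow start, doubled)
RTT 2: cwnd = 4 MSS (slow start, doubled)
RTT 3: cwnd = 8 MSS (slow start, doubled)
RTT 4: cwnd = 16 MSS (slow start, doubled)
RTT 5: cwnd = 32 MSS (slow start, doubled)
RTT 6: cwnd = 33 MSS (congestion avoidance, +1)

33


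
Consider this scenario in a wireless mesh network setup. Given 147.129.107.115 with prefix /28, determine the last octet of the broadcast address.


Given: IP = 147.129.107.115, prefix = /28
Host bits = 32 - 28 = 4
Network last octet = 115 AND mask = 112
Host part size = 2^4 - 1 = 15
Broadcast last octet = 112 OR 15 = 127

127


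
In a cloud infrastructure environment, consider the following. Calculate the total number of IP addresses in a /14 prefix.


Given: CIDR prefix /14
Host bits = 32 - 14 = 18
Total addresses = 2^18 = 262144

262144


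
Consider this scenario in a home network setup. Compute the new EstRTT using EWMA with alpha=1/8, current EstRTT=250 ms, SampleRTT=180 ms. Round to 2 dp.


Given: EstRTT = 250 ms, SampleRTT = 180 ms, alpha = 1/8
New EstRTT = (1 - alpha) * EstRTT + alpha * SampleRTT
(7/8) * 250 = 218.75
(1/8) * 180 = 22.5
New EstRTT = 218.75 + 22.5 = 241.25 ms -> 241.25 ms (2 dp)

241.25


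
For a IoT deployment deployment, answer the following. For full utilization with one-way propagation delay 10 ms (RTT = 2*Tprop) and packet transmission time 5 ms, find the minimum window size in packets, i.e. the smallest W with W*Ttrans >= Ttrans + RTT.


Given: Ttrans = 5 ms, RTT = 20 ms (= 2 * Tprop, Tprop = 10 ms)
Time until first ACK returns = Ttrans + RTT = 5 + 20 = 25 ms
Need W * Ttrans >= Ttrans + RTT  ->  W >= (Ttrans + RTT) / Ttrans
(Ttrans + RTT) / Ttrans = 25 / 5 = 5
W_min = ceil(5) = 5

5


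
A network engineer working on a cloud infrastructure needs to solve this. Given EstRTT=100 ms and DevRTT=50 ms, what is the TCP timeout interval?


Given: EstRTT = 100 ms, DevRTT = 50 ms
Timeout = EstRTT + 4 * DevRTT
4 * DevRTT = 4 * 50 = 200
Timeout = 100 + 200 = 300 ms

300


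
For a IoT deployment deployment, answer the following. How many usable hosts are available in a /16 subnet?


Given: subnet mask /16
Host bits = 32 - 16 = 16
Total addresses = 2^16 = 65536
Usable hosts = 65536 - 2 (network + broadcast) = 65534

65534


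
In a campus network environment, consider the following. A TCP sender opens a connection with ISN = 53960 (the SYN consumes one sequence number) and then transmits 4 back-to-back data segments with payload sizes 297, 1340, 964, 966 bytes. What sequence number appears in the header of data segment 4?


The SYN occupies sequence number ISN = 53960, so the first data byte is ISN + 1 = 53961.
SEQ of data segment i = (ISN + 1) + sum of payload sizes of segments 1..i-1.
Segment 1: SEQ = 53961, payload = 297 bytes
Segment 2: SEQ = 54258, payload = 1340 bytes
Segment 3: SEQ = 55598, payload = 964 bytes
Segment 4: SEQ = 56562, payload = 966 bytes
SEQ of segment 4 = 53961 + 297 + 1340 + 964 = 56562

56562


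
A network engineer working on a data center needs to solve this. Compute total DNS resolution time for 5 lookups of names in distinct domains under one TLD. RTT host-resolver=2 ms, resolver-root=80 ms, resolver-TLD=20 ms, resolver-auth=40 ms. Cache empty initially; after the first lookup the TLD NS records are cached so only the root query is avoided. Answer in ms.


Lookup 1 (cold cache): local + root + TLD + auth = 2 + 80 + 20 + 40 = 142 ms
Lookups 2..5 (TLD NS cached -> skip root; new domain -> still ask TLD and auth): local + TLD + auth = 2 + 20 + 40 = 62 ms each
Remaining 4 lookups: 4 * 62 = 248 ms
Total = 142 + 248 = 390 ms

390


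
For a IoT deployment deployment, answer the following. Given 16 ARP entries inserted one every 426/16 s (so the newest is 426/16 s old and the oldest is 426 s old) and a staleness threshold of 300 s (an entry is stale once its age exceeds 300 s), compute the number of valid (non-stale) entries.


Ages are k * 426/16 s for k = 1..16 (spacing = 26.6250 s).
Entry k is valid iff k * 426/16 <= 300 iff k <= 16 * 300 / 426 = 11.2676
n_valid = floor(11.2676) = 11
(n_stale = 16 - 11 = 5)

11


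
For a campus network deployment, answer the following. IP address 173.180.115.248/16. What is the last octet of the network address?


Given: IP = 173.180.115.248, prefix = /16
Subnet mask = 255.255.0.0
Last octet of IP: 248
Last octet of mask: 0
Network last octet = 248 AND 0 = 0

0


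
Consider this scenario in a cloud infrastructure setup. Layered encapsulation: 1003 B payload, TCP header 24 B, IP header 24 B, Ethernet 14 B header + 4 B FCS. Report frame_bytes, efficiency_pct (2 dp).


TCP segment = 1003 + 24 = 1027 B
IP packet = 1027 + 24 = 1051 B
Ethernet frame = 1051 + 14 + 4 = 1069 B
Efficiency = app / frame = 1003 / 1069 = 0.938260 = 93.8260% -> 93.83% (2 dp)

1069, 93.83


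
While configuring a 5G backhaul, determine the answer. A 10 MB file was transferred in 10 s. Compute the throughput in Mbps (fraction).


Given: file = 10 MB, time = 10 s
File in Mb = 10 * 8 = 80 Mb
Throughput = 80 / 10 Mbps
Throughput = 8 Mbps

8


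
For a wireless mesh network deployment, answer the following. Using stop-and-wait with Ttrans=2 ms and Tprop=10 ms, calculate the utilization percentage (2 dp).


Given: Ttrans = 2 ms, Tprop = 10 ms
RTT = 2 * Tprop = 2 * 10 = 20 ms
U = Ttrans / (Ttrans + RTT)
U = 2 / (2 + 20)
U = 2 / 22 = 0.090909
U% = 9.09%

9.09


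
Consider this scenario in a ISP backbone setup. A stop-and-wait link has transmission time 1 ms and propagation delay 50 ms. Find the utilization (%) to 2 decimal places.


Given: Ttrans = 1 ms, Tprop = 50 ms
RTT = 2 * Tprop = 2 * 50 = 100 ms
U = Ttrans / (Ttrans + RTT)
U = 1 / (1 + 100)
U = 1 / 101 = 0.009901
U% = 0.99%

0.99


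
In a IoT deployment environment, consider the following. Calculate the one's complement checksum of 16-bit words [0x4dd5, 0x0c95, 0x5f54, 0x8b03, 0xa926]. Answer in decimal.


Given words: [0x4dd5, 0x0c95, 0x5f54, 0x8b03, 0xa926]
Step 1: Sum all words
Raw sum = 19925 + 3221 + 24404 + 35587 + 43302 = 126439
Step 2: Fold carry: (60903 + 1) = 60904
One's complement = ~60904 & 0xFFFF = 4631

4631


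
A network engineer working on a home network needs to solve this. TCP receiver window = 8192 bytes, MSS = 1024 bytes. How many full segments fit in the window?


Given: RWND = 8192 bytes, MSS = 1024 bytes
Full segments = floor(RWND / MSS)
Full segments = floor(8192 / 1024)
Full segments = floor(8.0) = 8

8


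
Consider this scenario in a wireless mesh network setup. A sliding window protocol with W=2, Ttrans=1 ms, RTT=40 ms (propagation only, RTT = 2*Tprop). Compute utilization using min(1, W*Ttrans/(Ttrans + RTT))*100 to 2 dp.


Given: W = 2, Ttrans = 1 ms, RTT = 40 ms (= 2 * Tprop, Tprop = 20 ms)
Cycle time = Ttrans + RTT = 1 + 40 = 41 ms (first packet sent until its ACK returns)
W * Ttrans = 2 * 1 = 2 ms of sending per cycle
W * Ttrans / (Ttrans + RTT) = 2 / 41 = 0.048780
U = min(1, 0.048780) = 0.048780
U% = 4.88%

4.88


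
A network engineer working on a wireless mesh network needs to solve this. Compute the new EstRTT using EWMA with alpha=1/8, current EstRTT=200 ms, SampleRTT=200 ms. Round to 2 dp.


Given: EstRTT = 200 ms, SampleRTT = 200 ms, alpha = 1/8
New EstRTT = (1 - alpha) * EstRTT + alpha * SampleRTT
(7/8) * 200 = 175
(1/8) * 200 = 25
New EstRTT = 175 + 25 = 200 ms -> 200.00 ms (2 dp)

200.00


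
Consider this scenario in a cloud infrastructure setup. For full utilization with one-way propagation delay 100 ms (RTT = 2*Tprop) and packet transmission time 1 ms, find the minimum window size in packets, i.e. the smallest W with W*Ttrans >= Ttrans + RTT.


Given: Ttrans = 1 ms, RTT = 200 ms (= 2 * Tprop, Tprop = 100 ms)
Time until first ACK returns = Ttrans + RTT = 1 + 200 = 201 ms
Need W * Ttrans >= Ttrans + RTT  ->  W >= (Ttrans + RTT) / Ttrans
(Ttrans + RTT) / Ttrans = 201 / 1 = 201
W_min = ceil(201) = 201

201


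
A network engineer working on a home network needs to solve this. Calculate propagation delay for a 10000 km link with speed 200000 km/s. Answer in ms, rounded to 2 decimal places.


Given: distance = 10000 km, speed = 200000 km/s
Delay = distance / speed = 10000 / 200000 seconds
Delay in ms = 10000 * 1000 / 200000
Delay = 50.0000 ms
Rounded to 2 dp = 50.00 ms

50.00


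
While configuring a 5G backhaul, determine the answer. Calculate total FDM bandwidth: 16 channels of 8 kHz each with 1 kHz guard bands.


Given: 16 channels, 8 kHz each, guard = 1 kHz
Channel bandwidth = 16 * 8 = 128 kHz
Guard bands = 15 gaps * 1 kHz = 15 kHz
Total = 128 + 15 = 143 kHz

143


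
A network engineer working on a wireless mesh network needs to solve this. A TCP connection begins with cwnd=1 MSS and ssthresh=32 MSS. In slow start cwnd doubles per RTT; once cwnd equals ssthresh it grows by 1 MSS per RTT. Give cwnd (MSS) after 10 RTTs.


RTT 0: cwnd = 1 MSS (initial)
RTT 1: cwnd = 2 MSS (slow start, doubled)
RTT 2: cwnd = 4 MSS (slow start, doubled)
RTT 3: cwnd = 8 MSS (slow start, doubled)
RTT 4: cwnd = 16 MSS (slow start, doubled)
RTT 5: cwnd = 32 MSS (slow start, doubled)
RTT 6: cwnd = 33 MSS (congestion avoidance, +1)
RTT 7: cwnd = 34 MSS (congestion avoidance, +1)
RTT 8: cwnd = 35 MSS (congestion avoidance, +1)
RTT 9: cwnd = 36 MSS (congestion avoidance, +1)
RTT 10: cwnd = 37 MSS (congestion avoidance, +1)

37


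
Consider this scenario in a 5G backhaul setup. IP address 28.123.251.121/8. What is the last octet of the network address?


Given: IP = 28.123.251.121, prefix = /8
Subnet mask = 255.0.0.0
Last octet of IP: 121
Last octet of mask: 0
Network last octet = 121 AND 0 = 0

0


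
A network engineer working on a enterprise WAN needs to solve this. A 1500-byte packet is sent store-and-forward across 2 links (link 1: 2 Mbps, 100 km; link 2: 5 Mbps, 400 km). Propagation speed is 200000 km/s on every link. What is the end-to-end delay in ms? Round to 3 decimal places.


Packet = 1500 bytes = 12000 bits. Store-and-forward: sum (t_trans + t_prop) per link.
Link 1: t_trans = 12000/(2*10^6) s = 6.0000 ms; t_prop = 100/200000 s = 0.5000 ms; subtotal = 6.5000 ms
Link 2: t_trans = 12000/(5*10^6) s = 2.4000 ms; t_prop = 400/200000 s = 2.0000 ms; subtotal = 4.4000 ms
End-to-end = 6.5000 + 4.4000 = 10.9000 ms -> 10.900 ms (3 dp)

10.900


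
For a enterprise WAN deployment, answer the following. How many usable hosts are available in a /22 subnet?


Given: subnet mask /22
Host bits = 32 - 22 = 10
Total addresses = 2^10 = 1024
Usable hosts = 1024 - 2 (network + broadcast) = 1022

1022


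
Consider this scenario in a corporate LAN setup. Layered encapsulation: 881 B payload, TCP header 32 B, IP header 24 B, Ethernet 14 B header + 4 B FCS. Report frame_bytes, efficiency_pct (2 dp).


TCP segment = 881 + 32 = 913 B
IP packet = 913 + 24 = 937 B
Ethernet frame = 937 + 14 + 4 = 955 B
Efficiency = app / frame = 881 / 955 = 0.922513 = 92.2513% -> 92.25% (2 dp)

955, 92.25


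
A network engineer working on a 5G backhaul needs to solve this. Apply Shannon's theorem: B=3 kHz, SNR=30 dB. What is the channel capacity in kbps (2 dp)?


Given: B = 3 kHz, SNR = 30 dB
SNR linear = 10^(30/10) = 1000
1 + SNR = 1001
log2(1001) = 9.9672262588
C = 3 * 1000 * 9.9672262588 = 29901.6788 bps
C = 29.901679 kbps -> 29.90 kbps (2 dp)

29.90


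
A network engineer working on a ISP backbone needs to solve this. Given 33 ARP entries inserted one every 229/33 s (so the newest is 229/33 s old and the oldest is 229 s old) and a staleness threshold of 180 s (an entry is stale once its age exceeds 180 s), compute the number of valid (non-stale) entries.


Ages are k * 229/33 s for k = 1..33 (spacing = 6.9394 s).
Entry k is valid iff k * 229/33 <= 180 iff k <= 33 * 180 / 229 = 25.9389
n_valid = floor(25.9389) = 25
(n_stale = 33 - 25 = 8)

25


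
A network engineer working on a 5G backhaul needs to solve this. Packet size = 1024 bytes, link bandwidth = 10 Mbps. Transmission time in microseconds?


Given: packet = 1024 bytes, bandwidth = 10 Mbps
Packet in bits = 1024 * 8 = 8192 bits
Bandwidth = 10 * 10^6 = 10000000 bps
Time = 8192 / 10000000 seconds
Time in us = 8192 * 10^6 / 10000000 = 819.2

819.2


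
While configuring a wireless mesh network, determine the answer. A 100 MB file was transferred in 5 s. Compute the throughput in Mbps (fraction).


Given: file = 100 MB, time = 5 s
File in Mb = 100 * 8 = 800 Mb
Throughput = 800 / 5 Mbps
Throughput = 160 Mbps

160


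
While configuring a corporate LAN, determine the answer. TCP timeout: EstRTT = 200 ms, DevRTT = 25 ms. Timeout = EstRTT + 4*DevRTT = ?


Given: EstRTT = 200 ms, DevRTT = 25 ms
Timeout = EstRTT + 4 * DevRTT
4 * DevRTT = 4 * 25 = 100
Timeout = 200 + 100 = 300 ms

300


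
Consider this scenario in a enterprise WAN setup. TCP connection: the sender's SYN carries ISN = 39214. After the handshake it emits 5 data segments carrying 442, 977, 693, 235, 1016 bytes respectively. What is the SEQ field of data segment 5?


The SYN occupies sequence number ISN = 39214, so the first data byte is ISN + 1 = 39215.
SEQ of data segment i = (ISN + 1) + sum of payload sizes of segments 1..i-1.
Segment 1: SEQ = 39215, payload = 442 bytes
Segment 2: SEQ = 39657, payload = 977 bytes
Segment 3: SEQ = 40634, payload = 693 bytes
Segment 4: SEQ = 41327, payload = 235 bytes
Segment 5: SEQ = 41562, payload = 1016 bytes
SEQ of segment 5 = 39215 + 442 + 977 + 693 + 235 = 41562

41562


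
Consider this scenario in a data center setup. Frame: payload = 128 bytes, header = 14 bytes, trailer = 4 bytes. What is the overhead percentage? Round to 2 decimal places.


Given: payload = 128 B, header = 14 B, trailer = 4 B
Overhead bytes = header + trailer = 14 + 4 = 18
Total frame = payload + overhead = 128 + 18 = 146
Overhead % = 18 / 146 * 100 = 12.3288% -> 12.33% (2 dp)

12.33


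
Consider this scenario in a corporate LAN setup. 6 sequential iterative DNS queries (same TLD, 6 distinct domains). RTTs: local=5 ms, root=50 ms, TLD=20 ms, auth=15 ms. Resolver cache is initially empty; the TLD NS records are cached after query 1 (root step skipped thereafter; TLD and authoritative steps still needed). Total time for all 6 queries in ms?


Lookup 1 (cold cache): local + root + TLD + auth = 5 + 50 + 20 + 15 = 90 ms
Lookups 2..6 (TLD NS cached -> skip root; new domain -> still ask TLD and auth): local + TLD + auth = 5 + 20 + 15 = 40 ms each
Remaining 5 lookups: 5 * 40 = 200 ms
Total = 90 + 200 = 290 ms

290


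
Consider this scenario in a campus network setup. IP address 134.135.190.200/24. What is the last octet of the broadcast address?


Given: IP = 134.135.190.200, prefix = /24
Host bits = 32 - 24 = 8
Network last octet = 200 AND mask = 0
Host part size = 2^8 - 1 = 255
Broadcast last octet = 0 OR 255 = 255

255


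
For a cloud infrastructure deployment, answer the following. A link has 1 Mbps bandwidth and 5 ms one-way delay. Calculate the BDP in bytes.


Given: bandwidth = 1 Mbps, delay = 5 ms
BDP in bits = 1 * 10^6 * 5 / 1000
BDP in bits = 5000
BDP in bytes = 5000 / 8 = 625

625


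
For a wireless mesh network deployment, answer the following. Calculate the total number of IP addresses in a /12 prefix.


Given: CIDR prefix /12
Host bits = 32 - 12 = 20
Total addresses = 2^20 = 1048576

1048576


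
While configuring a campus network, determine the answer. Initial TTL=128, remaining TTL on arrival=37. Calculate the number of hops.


Given: initial TTL = 128, received TTL = 37
Hops = initial TTL - received TTL
Hops = 128 - 37 = 91

91


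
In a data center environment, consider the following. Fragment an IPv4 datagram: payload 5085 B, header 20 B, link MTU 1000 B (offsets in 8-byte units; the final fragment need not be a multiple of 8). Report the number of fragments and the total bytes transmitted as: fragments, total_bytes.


Max data per non-final fragment = floor((MTU - header)/8)*8 = floor((1000 - 20)/8)*8 = floor(980/8)*8 = 976 B
Final fragment needs no 8-byte alignment: it can carry up to MTU - header = 980 B
Non-final fragments needed = ceil((payload - 980) / 976) = ceil(4105/976) = ceil(4.2059) = 5
Number of fragments = 5 + 1 = 6
Fragment sizes (data): 5 * 976 B + 205 B (last, 205 <= 980 OK)
Total bytes sent = payload + n_frags * header = 5085 + 6*20 = 5085 + 120 = 5205 B

6, 5205


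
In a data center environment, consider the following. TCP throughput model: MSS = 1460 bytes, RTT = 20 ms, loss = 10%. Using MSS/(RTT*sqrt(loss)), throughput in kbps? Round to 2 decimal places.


Given: MSS = 1460 bytes, RTT = 20 ms, loss = 10%
RTT in seconds = 20 / 1000 = 0.02
Loss rate = 10% = 0.1
sqrt(loss) = sqrt(0.1) = 0.316227766017
Throughput (bytes/s) = 1460 / (0.02 * 0.316227766017) = 230846.2692
Throughput (kbps) = 230846.2692 * 8 / 1000 = 1846.770154 -> 1846.77 kbps (2 dp)

1846.77
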